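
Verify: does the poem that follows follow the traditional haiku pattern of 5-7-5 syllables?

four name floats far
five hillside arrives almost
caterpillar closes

Line 1: four(1) + name(1) + floats(1) + far(1) = 4 (expected 5)
Line 2: five(1) + hillside(2) + arrives(2) + almost(2) = 7 ✓
Line 3: caterpillar(4) + closes(2) = 6 (expected 5)

No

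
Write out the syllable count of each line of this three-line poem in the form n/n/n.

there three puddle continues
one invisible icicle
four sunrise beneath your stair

Line 1: there(1) + three(1) + puddle(2) + continues(3) = 7
Line 2: one(1) + invisible(4) + icicle(3) = 8
Line 3: four(1) + sunrise(2) + beneath(2) + your(1) + stair(1) = 7

7/8/7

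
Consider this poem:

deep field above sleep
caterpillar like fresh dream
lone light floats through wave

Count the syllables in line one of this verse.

5

Line one: "deep field above sleep": 1+1+2+1 = 5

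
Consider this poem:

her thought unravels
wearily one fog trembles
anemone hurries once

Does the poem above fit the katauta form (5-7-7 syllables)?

Line 1: her (1), thought (1), unravels (3) → 5 ✓
Line 2: wearily (3), one (1), fog (1), trembles (2) → 7 ✓
Line 3: anemone (4), hurries (2), once (1) → 7 ✓

Yes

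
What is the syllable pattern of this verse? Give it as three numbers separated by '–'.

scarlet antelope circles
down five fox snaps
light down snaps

7–4–3

Line 1: "scarlet antelope circles": 2+3+2 = 7
Line 2: "down five fox snaps": 1+1+1+1 = 4
Line 3: "light down snaps": 1+1+1 = 3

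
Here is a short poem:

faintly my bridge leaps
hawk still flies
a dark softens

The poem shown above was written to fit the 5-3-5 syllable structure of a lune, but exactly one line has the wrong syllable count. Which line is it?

Line 1: faintly(2) + my(1) + bridge(1) + leaps(1) = 5 ✓
Line 2: hawk(1) + still(1) + flies(1) = 3 ✓
Line 3: a(1) + dark(1) + softens(2) = 4 (expected 5)

The third line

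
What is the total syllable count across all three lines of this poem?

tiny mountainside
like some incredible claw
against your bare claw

17

Line 1: tiny(2) + mountainside(3) = 5
Line 2: like(1) + some(1) + incredible(4) + claw(1) = 7
Line 3: against(2) + your(1) + bare(1) + claw(1) = 5
Total: 5 + 7 + 5 = 17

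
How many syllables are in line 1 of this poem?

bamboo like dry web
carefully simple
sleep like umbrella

5

Line 1: bamboo (2), like (1), dry (1), web (1) → 5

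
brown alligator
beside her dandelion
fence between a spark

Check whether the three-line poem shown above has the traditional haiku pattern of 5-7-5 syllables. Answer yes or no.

Yes

Line 1: brown (1), alligator (4) → 5 ✓
Line 2: beside (2), her (1), dandelion (4) → 7 ✓
Line 3: fence (1), between (2), a (1), spark (1) → 5 ✓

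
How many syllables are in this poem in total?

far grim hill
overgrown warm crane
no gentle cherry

13

Line 1: far (1), grim (1), hill (1) → 3
Line 2: overgrown (3), warm (1), crane (1) → 5
Line 3: no (1), gentle (2), cherry (2) → 5
Total: 3 + 5 + 5 = 13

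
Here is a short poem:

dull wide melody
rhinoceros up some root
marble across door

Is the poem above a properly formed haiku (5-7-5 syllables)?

Yes

Line 1: "dull wide melody": 1+1+3 = 5 ✓
Line 2: "rhinoceros up some root": 4+1+1+1 = 7 ✓
Line 3: "marble across door": 2+2+1 = 5 ✓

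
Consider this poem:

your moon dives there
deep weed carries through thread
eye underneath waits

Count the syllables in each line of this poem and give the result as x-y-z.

4-6-5

Line 1: your (1), moon (1), dives (1), there (1) → 4
Line 2: deep (1), weed (1), carries (2), through (1), thread (1) → 6
Line 3: eye (1), underneath (3), waits (1) → 5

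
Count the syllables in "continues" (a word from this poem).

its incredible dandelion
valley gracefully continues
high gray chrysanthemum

3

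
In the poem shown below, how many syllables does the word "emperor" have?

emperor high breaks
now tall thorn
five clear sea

3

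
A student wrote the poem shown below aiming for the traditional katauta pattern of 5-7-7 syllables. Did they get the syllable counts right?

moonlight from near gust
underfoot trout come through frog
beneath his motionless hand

Line 1: moonlight(2) + from(1) + near(1) + gust(1) = 5 ✓
Line 2: underfoot(3) + trout(1) + come(1) + through(1) + frog(1) = 7 ✓
Line 3: beneath(2) + his(1) + motionless(3) + hand(1) = 7 ✓

Yes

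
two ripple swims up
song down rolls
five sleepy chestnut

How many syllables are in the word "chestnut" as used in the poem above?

2

"chestnut" has 2 syllables.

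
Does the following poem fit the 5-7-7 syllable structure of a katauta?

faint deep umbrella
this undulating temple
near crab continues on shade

Yes

Line 1: "faint deep umbrella": 1+1+3 = 5 ✓
Line 2: "this undulating temple": 1+4+2 = 7 ✓
Line 3: "near crab continues on shade": 1+1+3+1+1 = 7 ✓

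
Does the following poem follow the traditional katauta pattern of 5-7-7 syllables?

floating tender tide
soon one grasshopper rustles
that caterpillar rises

Line 1: "floating tender tide": 2+2+1 = 5 ✓
Line 2: "soon one grasshopper rustles": 1+1+3+2 = 7 ✓
Line 3: "that caterpillar rises": 1+4+2 = 7 ✓

Yes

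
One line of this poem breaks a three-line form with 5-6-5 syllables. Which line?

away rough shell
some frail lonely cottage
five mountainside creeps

Line 1: away(2) + rough(1) + shell(1) = 4 (expected 5)
Line 2: some(1) + frail(1) + lonely(2) + cottage(2) = 6 ✓
Line 3: five(1) + mountainside(3) + creeps(1) = 5 ✓

The first line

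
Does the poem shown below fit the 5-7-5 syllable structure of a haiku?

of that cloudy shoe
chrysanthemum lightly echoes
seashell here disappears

No

Line 1: of (1), that (1), cloudy (2), shoe (1) → 5 ✓
Line 2: chrysanthemum (4), lightly (2), echoes (2) → 8 (expected 7)
Line 3: seashell (2), here (1), disappears (3) → 6 (expected 5)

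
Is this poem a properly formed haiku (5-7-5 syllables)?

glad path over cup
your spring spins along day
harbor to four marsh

No

Line 1: glad(1) + path(1) + over(2) + cup(1) = 5 ✓
Line 2: your(1) + spring(1) + spins(1) + along(2) + day(1) = 6 (expected 7)
Line 3: harbor(2) + to(1) + four(1) + marsh(1) = 5 ✓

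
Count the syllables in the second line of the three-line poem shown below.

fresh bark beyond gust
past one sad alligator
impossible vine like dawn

The second line: past (1), one (1), sad (1), alligator (4) → 7

7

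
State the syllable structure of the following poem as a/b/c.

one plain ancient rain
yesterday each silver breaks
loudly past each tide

5/7/5

Line 1: one(1) + plain(1) + ancient(2) + rain(1) = 5
Line 2: yesterday(3) + each(1) + silver(2) + breaks(1) = 7
Line 3: loudly(2) + past(1) + each(1) + tide(1) = 5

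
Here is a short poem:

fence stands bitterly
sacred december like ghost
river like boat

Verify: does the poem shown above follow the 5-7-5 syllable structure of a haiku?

No

Line 1: fence (1), stands (1), bitterly (3) → 5 ✓
Line 2: sacred (2), december (3), like (1), ghost (1) → 7 ✓
Line 3: river (2), like (1), boat (1) → 4 (expected 5)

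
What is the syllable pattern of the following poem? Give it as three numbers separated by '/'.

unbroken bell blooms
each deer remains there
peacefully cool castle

5/5/6

Line 1: unbroken (3), bell (1), blooms (1) → 5
Line 2: each (1), deer (1), remains (2), there (1) → 5
Line 3: peacefully (3), cool (1), castle (2) → 6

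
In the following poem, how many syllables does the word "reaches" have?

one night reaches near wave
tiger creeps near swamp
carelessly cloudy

2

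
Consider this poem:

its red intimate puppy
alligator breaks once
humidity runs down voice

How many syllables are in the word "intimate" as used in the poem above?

3

"intimate" has 3 syllables.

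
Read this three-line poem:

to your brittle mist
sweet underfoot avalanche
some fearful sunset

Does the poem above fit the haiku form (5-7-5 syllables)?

Yes

Line 1: to (1), your (1), brittle (2), mist (1) → 5 ✓
Line 2: sweet (1), underfoot (3), avalanche (3) → 7 ✓
Line 3: some (1), fearful (2), sunset (2) → 5 ✓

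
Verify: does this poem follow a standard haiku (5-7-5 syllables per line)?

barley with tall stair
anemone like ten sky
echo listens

Line 1: "barley with tall stair": 2+1+1+1 = 5 ✓
Line 2: "anemone like ten sky": 4+1+1+1 = 7 ✓
Line 3: "echo listens": 2+2 = 4 (expected 5)

No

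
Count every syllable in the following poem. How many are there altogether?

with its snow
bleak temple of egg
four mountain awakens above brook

17

Line 1: with(1) + its(1) + snow(1) = 3
Line 2: bleak(1) + temple(2) + of(1) + egg(1) = 5
Line 3: four(1) + mountain(2) + awakens(3) + above(2) + brook(1) = 9
Total: 3 + 5 + 9 = 17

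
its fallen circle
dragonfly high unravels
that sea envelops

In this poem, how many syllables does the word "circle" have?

2

"circle" has 2 syllables.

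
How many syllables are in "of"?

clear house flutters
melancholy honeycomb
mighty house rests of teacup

1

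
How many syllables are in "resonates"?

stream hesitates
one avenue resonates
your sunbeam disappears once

3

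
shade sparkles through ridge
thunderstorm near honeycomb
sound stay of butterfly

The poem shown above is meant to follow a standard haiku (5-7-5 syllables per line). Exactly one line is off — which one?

Line 3

Line 1: shade(1) + sparkles(2) + through(1) + ridge(1) = 5 ✓
Line 2: thunderstorm(3) + near(1) + honeycomb(3) = 7 ✓
Line 3: sound(1) + stay(1) + of(1) + butterfly(3) = 6 (expected 5)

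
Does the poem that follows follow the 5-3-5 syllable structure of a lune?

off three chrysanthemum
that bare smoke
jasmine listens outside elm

Line 1: "off three chrysanthemum": 1+1+4 = 6 (expected 5)
Line 2: "that bare smoke": 1+1+1 = 3 ✓
Line 3: "jasmine listens outside elm": 2+2+2+1 = 7 (expected 5)

No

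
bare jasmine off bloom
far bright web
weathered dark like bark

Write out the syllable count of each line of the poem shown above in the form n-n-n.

Line 1: "bare jasmine off bloom": 1+2+1+1 = 5
Line 2: "far bright web": 1+1+1 = 3
Line 3: "weathered dark like bark": 2+1+1+1 = 5

5-3-5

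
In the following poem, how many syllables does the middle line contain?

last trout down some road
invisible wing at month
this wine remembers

7

The middle line: invisible (4), wing (1), at (1), month (1) → 7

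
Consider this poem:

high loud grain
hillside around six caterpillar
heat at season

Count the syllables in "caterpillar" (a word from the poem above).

4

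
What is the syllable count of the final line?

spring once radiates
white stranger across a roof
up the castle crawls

5

The final line: up (1), the (1), castle (2), crawls (1) → 5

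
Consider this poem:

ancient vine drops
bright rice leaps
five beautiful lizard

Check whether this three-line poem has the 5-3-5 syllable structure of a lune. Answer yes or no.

Line 1: ancient (2), vine (1), drops (1) → 4 (expected 5)
Line 2: bright (1), rice (1), leaps (1) → 3 ✓
Line 3: five (1), beautiful (3), lizard (2) → 6 (expected 5)

No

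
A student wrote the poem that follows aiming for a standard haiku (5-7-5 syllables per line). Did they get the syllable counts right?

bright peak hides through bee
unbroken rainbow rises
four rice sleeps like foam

Line 1: "bright peak hides through bee": 1+1+1+1+1 = 5 ✓
Line 2: "unbroken rainbow rises": 3+2+2 = 7 ✓
Line 3: "four rice sleeps like foam": 1+1+1+1+1 = 5 ✓

Yes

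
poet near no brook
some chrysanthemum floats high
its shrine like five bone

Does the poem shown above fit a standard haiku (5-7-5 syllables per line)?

Yes

Line 1: "poet near no brook": 2+1+1+1 = 5 ✓
Line 2: "some chrysanthemum floats high": 1+4+1+1 = 7 ✓
Line 3: "its shrine like five bone": 1+1+1+1+1 = 5 ✓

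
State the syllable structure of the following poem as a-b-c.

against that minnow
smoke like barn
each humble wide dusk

5-3-5

Line 1: against(2) + that(1) + minnow(2) = 5
Line 2: smoke(1) + like(1) + barn(1) = 3
Line 3: each(1) + humble(2) + wide(1) + dusk(1) = 5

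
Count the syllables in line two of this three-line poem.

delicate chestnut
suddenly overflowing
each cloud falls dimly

7

Line two: suddenly(3) + overflowing(4) = 7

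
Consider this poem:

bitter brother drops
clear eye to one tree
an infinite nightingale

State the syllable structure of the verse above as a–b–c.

5–5–7

Line 1: bitter (2), brother (2), drops (1) → 5
Line 2: clear (1), eye (1), to (1), one (1), tree (1) → 5
Line 3: an (1), infinite (3), nightingale (3) → 7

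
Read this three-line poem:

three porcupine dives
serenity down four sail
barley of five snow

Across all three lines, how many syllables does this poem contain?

17

Line 1: three(1) + porcupine(3) + dives(1) = 5
Line 2: serenity(4) + down(1) + four(1) + sail(1) = 7
Line 3: barley(2) + of(1) + five(1) + snow(1) = 5
Total: 5 + 7 + 5 = 17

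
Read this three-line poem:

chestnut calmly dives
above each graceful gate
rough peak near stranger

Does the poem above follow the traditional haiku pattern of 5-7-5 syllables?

Line 1: chestnut (2), calmly (2), dives (1) → 5 ✓
Line 2: above (2), each (1), graceful (2), gate (1) → 6 (expected 7)
Line 3: rough (1), peak (1), near (1), stranger (2) → 5 ✓

No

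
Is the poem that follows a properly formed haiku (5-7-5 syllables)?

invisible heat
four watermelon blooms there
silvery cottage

Line 1: "invisible heat": 4+1 = 5 ✓
Line 2: "four watermelon blooms there": 1+4+1+1 = 7 ✓
Line 3: "silvery cottage": 3+2 = 5 ✓

Yes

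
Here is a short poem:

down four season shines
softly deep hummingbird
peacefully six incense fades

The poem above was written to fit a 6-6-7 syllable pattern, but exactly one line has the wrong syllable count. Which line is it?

Line 1: down (1), four (1), season (2), shines (1) → 5 (expected 6)
Line 2: softly (2), deep (1), hummingbird (3) → 6 ✓
Line 3: peacefully (3), six (1), incense (2), fades (1) → 7 ✓

Line 1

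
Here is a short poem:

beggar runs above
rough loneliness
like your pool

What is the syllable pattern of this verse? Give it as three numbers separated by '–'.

Line 1: beggar(2) + runs(1) + above(2) = 5
Line 2: rough(1) + loneliness(3) = 4
Line 3: like(1) + your(1) + pool(1) = 3

5–4–3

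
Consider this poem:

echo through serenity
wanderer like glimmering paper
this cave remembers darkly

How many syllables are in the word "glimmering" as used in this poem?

3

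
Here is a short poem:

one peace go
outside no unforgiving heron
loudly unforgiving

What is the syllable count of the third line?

The third line: "loudly unforgiving": 2+4 = 6

6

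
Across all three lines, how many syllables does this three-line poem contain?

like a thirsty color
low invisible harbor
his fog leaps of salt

18

Line 1: like (1), a (1), thirsty (2), color (2) → 6
Line 2: low (1), invisible (4), harbor (2) → 7
Line 3: his (1), fog (1), leaps (1), of (1), salt (1) → 5
Total: 6 + 7 + 5 = 18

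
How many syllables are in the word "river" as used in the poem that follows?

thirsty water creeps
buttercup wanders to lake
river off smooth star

2

"river" has 2 syllables.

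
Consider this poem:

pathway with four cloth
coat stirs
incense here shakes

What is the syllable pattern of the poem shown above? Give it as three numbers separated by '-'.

Line 1: pathway (2), with (1), four (1), cloth (1) → 5
Line 2: coat (1), stirs (1) → 2
Line 3: incense (2), here (1), shakes (1) → 4

5-2-4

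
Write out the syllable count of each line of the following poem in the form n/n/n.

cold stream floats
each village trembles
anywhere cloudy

3/5/5

Line 1: cold (1), stream (1), floats (1) → 3
Line 2: each (1), village (2), trembles (2) → 5
Line 3: anywhere (3), cloudy (2) → 5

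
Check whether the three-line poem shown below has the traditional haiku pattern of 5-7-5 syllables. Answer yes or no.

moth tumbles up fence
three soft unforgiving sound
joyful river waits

Line 1: moth (1), tumbles (2), up (1), fence (1) → 5 ✓
Line 2: three (1), soft (1), unforgiving (4), sound (1) → 7 ✓
Line 3: joyful (2), river (2), waits (1) → 5 ✓

Yes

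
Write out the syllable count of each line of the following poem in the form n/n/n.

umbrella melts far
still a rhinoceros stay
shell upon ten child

5/7/5

Line 1: umbrella(3) + melts(1) + far(1) = 5
Line 2: still(1) + a(1) + rhinoceros(4) + stay(1) = 7
Line 3: shell(1) + upon(2) + ten(1) + child(1) = 5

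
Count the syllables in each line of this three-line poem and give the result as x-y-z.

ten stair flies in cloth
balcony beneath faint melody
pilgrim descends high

Line 1: "ten stair flies in cloth": 1+1+1+1+1 = 5
Line 2: "balcony beneath faint melody": 3+2+1+3 = 9
Line 3: "pilgrim descends high": 2+2+1 = 5

5-9-5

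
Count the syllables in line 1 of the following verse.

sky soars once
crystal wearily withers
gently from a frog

3

Line 1: sky(1) + soars(1) + once(1) = 3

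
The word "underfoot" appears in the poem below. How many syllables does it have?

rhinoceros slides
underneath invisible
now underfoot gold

"underfoot" has 3 syllables.

3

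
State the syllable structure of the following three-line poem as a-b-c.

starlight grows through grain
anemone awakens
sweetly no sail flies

Line 1: starlight(2) + grows(1) + through(1) + grain(1) = 5
Line 2: anemone(4) + awakens(3) = 7
Line 3: sweetly(2) + no(1) + sail(1) + flies(1) = 5

5-7-5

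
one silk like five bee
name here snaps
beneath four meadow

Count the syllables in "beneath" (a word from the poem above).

2

"beneath" has 2 syllables.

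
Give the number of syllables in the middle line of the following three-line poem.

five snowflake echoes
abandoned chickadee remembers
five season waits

9

The middle line: abandoned (3), chickadee (3), remembers (3) → 9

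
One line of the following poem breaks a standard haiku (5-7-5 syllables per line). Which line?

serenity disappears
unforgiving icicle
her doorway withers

Line 1: serenity (4), disappears (3) → 7 (expected 5)
Line 2: unforgiving (4), icicle (3) → 7 ✓
Line 3: her (1), doorway (2), withers (2) → 5 ✓

The first line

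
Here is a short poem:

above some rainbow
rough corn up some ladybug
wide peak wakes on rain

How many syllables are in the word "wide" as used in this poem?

1

"wide" has 1 syllable.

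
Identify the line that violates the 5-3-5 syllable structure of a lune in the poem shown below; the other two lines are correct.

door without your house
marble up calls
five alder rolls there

Line 1: door(1) + without(2) + your(1) + house(1) = 5 ✓
Line 2: marble(2) + up(1) + calls(1) = 4 (expected 3)
Line 3: five(1) + alder(2) + rolls(1) + there(1) = 5 ✓

The second line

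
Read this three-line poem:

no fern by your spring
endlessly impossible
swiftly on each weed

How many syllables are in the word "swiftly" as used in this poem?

2

"swiftly" has 2 syllables.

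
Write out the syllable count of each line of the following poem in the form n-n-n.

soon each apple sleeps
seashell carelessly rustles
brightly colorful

5-7-5

Line 1: "soon each apple sleeps": 1+1+2+1 = 5
Line 2: "seashell carelessly rustles": 2+3+2 = 7
Line 3: "brightly colorful": 2+3 = 5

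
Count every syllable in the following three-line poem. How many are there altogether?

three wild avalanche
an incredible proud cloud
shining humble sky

Line 1: three(1) + wild(1) + avalanche(3) = 5
Line 2: an(1) + incredible(4) + proud(1) + cloud(1) = 7
Line 3: shining(2) + humble(2) + sky(1) = 5
Total: 5 + 7 + 5 = 17

17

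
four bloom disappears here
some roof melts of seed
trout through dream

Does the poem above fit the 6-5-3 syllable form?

Yes

Line 1: four (1), bloom (1), disappears (3), here (1) → 6 ✓
Line 2: some (1), roof (1), melts (1), of (1), seed (1) → 5 ✓
Line 3: trout (1), through (1), dream (1) → 3 ✓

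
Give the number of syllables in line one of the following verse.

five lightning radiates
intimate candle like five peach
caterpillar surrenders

Line one: five (1), lightning (2), radiates (3) → 6

6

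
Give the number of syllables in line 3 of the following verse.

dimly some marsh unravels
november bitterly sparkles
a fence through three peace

5

Line 3: a (1), fence (1), through (1), three (1), peace (1) → 5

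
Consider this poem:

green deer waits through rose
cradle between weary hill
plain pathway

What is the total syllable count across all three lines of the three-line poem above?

Line 1: green(1) + deer(1) + waits(1) + through(1) + rose(1) = 5
Line 2: cradle(2) + between(2) + weary(2) + hill(1) = 7
Line 3: plain(1) + pathway(2) = 3
Total: 5 + 7 + 3 = 15

15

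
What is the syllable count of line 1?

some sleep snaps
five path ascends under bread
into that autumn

Line 1: some (1), sleep (1), snaps (1) → 3

3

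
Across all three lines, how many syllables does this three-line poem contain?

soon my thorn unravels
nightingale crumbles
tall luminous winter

17

Line 1: "soon my thorn unravels": 1+1+1+3 = 6
Line 2: "nightingale crumbles": 3+2 = 5
Line 3: "tall luminous winter": 1+3+2 = 6
Total: 6 + 5 + 6 = 17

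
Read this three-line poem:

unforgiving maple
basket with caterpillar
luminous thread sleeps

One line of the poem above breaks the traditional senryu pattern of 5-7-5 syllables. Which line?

Line 1: unforgiving (4), maple (2) → 6 (expected 5)
Line 2: basket (2), with (1), caterpillar (4) → 7 ✓
Line 3: luminous (3), thread (1), sleeps (1) → 5 ✓

Line 1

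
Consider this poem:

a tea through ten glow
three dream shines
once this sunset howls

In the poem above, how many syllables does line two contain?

Line two: three (1), dream (1), shines (1) → 3

3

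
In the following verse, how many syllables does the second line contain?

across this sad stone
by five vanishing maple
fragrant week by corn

7

The second line: by(1) + five(1) + vanishing(3) + maple(2) = 7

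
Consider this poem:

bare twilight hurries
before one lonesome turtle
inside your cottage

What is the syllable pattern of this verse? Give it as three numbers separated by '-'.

5-7-5

Line 1: bare (1), twilight (2), hurries (2) → 5
Line 2: before (2), one (1), lonesome (2), turtle (2) → 7
Line 3: inside (2), your (1), cottage (2) → 5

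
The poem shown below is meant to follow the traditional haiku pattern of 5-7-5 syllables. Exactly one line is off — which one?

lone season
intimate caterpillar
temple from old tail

Line 1: lone(1) + season(2) = 3 (expected 5)
Line 2: intimate(3) + caterpillar(4) = 7 ✓
Line 3: temple(2) + from(1) + old(1) + tail(1) = 5 ✓

The first line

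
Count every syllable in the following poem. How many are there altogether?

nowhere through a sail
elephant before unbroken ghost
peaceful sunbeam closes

20

Line 1: nowhere (2), through (1), a (1), sail (1) → 5
Line 2: elephant (3), before (2), unbroken (3), ghost (1) → 9
Line 3: peaceful (2), sunbeam (2), closes (2) → 6
Total: 5 + 9 + 6 = 20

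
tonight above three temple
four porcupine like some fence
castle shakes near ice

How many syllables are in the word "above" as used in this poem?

2

"above" has 2 syllables.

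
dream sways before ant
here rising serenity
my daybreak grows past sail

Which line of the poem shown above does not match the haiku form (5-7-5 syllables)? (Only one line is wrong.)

Line 1: dream (1), sways (1), before (2), ant (1) → 5 ✓
Line 2: here (1), rising (2), serenity (4) → 7 ✓
Line 3: my (1), daybreak (2), grows (1), past (1), sail (1) → 6 (expected 5)

Line 3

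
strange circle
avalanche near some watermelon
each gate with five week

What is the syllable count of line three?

Line three: each(1) + gate(1) + with(1) + five(1) + week(1) = 5

5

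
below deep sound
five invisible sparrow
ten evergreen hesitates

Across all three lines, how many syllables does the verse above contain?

Line 1: below (2), deep (1), sound (1) → 4
Line 2: five (1), invisible (4), sparrow (2) → 7
Line 3: ten (1), evergreen (3), hesitates (3) → 7
Total: 4 + 7 + 7 = 18

18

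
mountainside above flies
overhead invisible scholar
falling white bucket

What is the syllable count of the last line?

The last line: falling (2), white (1), bucket (2) → 5

5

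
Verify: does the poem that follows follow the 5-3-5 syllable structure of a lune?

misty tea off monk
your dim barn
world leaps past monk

Line 1: misty (2), tea (1), off (1), monk (1) → 5 ✓
Line 2: your (1), dim (1), barn (1) → 3 ✓
Line 3: world (1), leaps (1), past (1), monk (1) → 4 (expected 5)

No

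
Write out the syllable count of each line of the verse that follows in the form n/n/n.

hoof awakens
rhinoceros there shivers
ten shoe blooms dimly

Line 1: hoof(1) + awakens(3) = 4
Line 2: rhinoceros(4) + there(1) + shivers(2) = 7
Line 3: ten(1) + shoe(1) + blooms(1) + dimly(2) = 5

4/7/5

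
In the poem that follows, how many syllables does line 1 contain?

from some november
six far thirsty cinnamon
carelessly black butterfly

Line 1: "from some november": 1+1+3 = 5

5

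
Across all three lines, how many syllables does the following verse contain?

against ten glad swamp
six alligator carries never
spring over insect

19

Line 1: against (2), ten (1), glad (1), swamp (1) → 5
Line 2: six (1), alligator (4), carries (2), never (2) → 9
Line 3: spring (1), over (2), insect (2) → 5
Total: 5 + 9 + 5 = 19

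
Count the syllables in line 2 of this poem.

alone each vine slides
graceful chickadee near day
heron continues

7

Line 2: graceful (2), chickadee (3), near (1), day (1) → 7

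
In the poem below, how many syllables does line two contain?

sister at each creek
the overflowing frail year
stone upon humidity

Line two: the (1), overflowing (4), frail (1), year (1) → 7

7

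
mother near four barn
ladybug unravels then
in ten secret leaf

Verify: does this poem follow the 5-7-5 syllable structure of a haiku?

Line 1: "mother near four barn": 2+1+1+1 = 5 ✓
Line 2: "ladybug unravels then": 3+3+1 = 7 ✓
Line 3: "in ten secret leaf": 1+1+2+1 = 5 ✓

Yes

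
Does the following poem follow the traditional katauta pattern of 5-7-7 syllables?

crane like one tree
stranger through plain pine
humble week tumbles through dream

No

Line 1: crane(1) + like(1) + one(1) + tree(1) = 4 (expected 5)
Line 2: stranger(2) + through(1) + plain(1) + pine(1) = 5 (expected 7)
Line 3: humble(2) + week(1) + tumbles(2) + through(1) + dream(1) = 7 ✓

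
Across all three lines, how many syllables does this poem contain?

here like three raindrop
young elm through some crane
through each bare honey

Line 1: here(1) + like(1) + three(1) + raindrop(2) = 5
Line 2: young(1) + elm(1) + through(1) + some(1) + crane(1) = 5
Line 3: through(1) + each(1) + bare(1) + honey(2) = 5
Total: 5 + 5 + 5 = 15

15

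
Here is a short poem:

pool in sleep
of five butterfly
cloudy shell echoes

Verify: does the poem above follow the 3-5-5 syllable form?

Line 1: pool(1) + in(1) + sleep(1) = 3 ✓
Line 2: of(1) + five(1) + butterfly(3) = 5 ✓
Line 3: cloudy(2) + shell(1) + echoes(2) = 5 ✓

Yes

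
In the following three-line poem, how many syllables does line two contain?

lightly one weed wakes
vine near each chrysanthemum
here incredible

Line two: vine (1), near (1), each (1), chrysanthemum (4) → 7

7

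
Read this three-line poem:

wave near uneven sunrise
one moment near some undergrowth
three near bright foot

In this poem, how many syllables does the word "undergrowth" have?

3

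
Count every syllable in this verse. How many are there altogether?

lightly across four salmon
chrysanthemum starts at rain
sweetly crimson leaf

Line 1: "lightly across four salmon": 2+2+1+2 = 7
Line 2: "chrysanthemum starts at rain": 4+1+1+1 = 7
Line 3: "sweetly crimson leaf": 2+2+1 = 5
Total: 7 + 7 + 5 = 19

19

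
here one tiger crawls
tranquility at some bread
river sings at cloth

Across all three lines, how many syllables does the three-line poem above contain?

17

Line 1: here(1) + one(1) + tiger(2) + crawls(1) = 5
Line 2: tranquility(4) + at(1) + some(1) + bread(1) = 7
Line 3: river(2) + sings(1) + at(1) + cloth(1) = 5
Total: 5 + 7 + 5 = 17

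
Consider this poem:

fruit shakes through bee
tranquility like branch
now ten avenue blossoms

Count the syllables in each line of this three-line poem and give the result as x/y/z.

4/6/7

Line 1: fruit (1), shakes (1), through (1), bee (1) → 4
Line 2: tranquility (4), like (1), branch (1) → 6
Line 3: now (1), ten (1), avenue (3), blossoms (2) → 7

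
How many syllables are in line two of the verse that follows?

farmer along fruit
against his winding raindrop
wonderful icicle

7

Line two: "against his winding raindrop": 2+1+2+2 = 7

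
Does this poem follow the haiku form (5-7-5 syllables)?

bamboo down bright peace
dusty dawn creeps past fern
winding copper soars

No

Line 1: bamboo (2), down (1), bright (1), peace (1) → 5 ✓
Line 2: dusty (2), dawn (1), creeps (1), past (1), fern (1) → 6 (expected 7)
Line 3: winding (2), copper (2), soars (1) → 5 ✓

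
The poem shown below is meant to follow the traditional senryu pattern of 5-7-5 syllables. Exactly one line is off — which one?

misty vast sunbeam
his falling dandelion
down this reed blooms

The third line

Line 1: "misty vast sunbeam": 2+1+2 = 5 ✓
Line 2: "his falling dandelion": 1+2+4 = 7 ✓
Line 3: "down this reed blooms": 1+1+1+1 = 4 (expected 5)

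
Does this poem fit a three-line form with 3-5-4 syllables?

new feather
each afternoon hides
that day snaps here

Line 1: new(1) + feather(2) = 3 ✓
Line 2: each(1) + afternoon(3) + hides(1) = 5 ✓
Line 3: that(1) + day(1) + snaps(1) + here(1) = 4 ✓

Yes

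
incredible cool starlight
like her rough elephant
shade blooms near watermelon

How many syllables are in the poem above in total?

20

Line 1: incredible(4) + cool(1) + starlight(2) = 7
Line 2: like(1) + her(1) + rough(1) + elephant(3) = 6
Line 3: shade(1) + blooms(1) + near(1) + watermelon(4) = 7
Total: 7 + 6 + 7 = 20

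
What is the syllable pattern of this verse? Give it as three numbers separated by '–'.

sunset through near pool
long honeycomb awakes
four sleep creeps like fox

5–6–5

Line 1: "sunset through near pool": 2+1+1+1 = 5
Line 2: "long honeycomb awakes": 1+3+2 = 6
Line 3: "four sleep creeps like fox": 1+1+1+1+1 = 5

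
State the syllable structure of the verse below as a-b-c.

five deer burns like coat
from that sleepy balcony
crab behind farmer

Line 1: five (1), deer (1), burns (1), like (1), coat (1) → 5
Line 2: from (1), that (1), sleepy (2), balcony (3) → 7
Line 3: crab (1), behind (2), farmer (2) → 5

5-7-5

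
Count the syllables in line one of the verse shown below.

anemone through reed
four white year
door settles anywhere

6

Line one: anemone (4), through (1), reed (1) → 6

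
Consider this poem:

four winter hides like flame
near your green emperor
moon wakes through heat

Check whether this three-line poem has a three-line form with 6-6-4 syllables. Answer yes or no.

Yes

Line 1: "four winter hides like flame": 1+2+1+1+1 = 6 ✓
Line 2: "near your green emperor": 1+1+1+3 = 6 ✓
Line 3: "moon wakes through heat": 1+1+1+1 = 4 ✓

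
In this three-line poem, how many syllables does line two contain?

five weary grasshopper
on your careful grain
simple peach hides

5

Line two: "on your careful grain": 1+1+2+1 = 5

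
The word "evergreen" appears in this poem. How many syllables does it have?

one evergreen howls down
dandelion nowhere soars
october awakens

3

"evergreen" has 3 syllables.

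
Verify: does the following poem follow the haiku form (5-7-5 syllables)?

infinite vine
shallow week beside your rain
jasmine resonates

No

Line 1: "infinite vine": 3+1 = 4 (expected 5)
Line 2: "shallow week beside your rain": 2+1+2+1+1 = 7 ✓
Line 3: "jasmine resonates": 2+3 = 5 ✓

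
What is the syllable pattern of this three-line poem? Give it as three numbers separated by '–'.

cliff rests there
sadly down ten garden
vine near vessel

Line 1: cliff(1) + rests(1) + there(1) = 3
Line 2: sadly(2) + down(1) + ten(1) + garden(2) = 6
Line 3: vine(1) + near(1) + vessel(2) = 4

3–6–4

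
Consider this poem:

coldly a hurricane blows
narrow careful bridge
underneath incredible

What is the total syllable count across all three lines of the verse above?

19

Line 1: coldly (2), a (1), hurricane (3), blows (1) → 7
Line 2: narrow (2), careful (2), bridge (1) → 5
Line 3: underneath (3), incredible (4) → 7
Total: 7 + 5 + 7 = 19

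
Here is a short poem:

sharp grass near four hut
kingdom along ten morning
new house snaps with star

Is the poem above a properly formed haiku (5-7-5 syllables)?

Yes

Line 1: "sharp grass near four hut": 1+1+1+1+1 = 5 ✓
Line 2: "kingdom along ten morning": 2+2+1+2 = 7 ✓
Line 3: "new house snaps with star": 1+1+1+1+1 = 5 ✓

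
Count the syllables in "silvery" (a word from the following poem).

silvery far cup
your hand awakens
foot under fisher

3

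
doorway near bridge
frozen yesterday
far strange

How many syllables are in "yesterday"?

3

"yesterday" has 3 syllables.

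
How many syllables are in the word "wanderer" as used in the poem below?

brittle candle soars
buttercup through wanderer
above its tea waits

"wanderer" has 3 syllables.

3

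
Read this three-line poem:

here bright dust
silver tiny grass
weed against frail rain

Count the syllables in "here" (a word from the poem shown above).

"here" has 1 syllable.

1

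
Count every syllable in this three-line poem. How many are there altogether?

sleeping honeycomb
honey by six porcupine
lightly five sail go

Line 1: sleeping (2), honeycomb (3) → 5
Line 2: honey (2), by (1), six (1), porcupine (3) → 7
Line 3: lightly (2), five (1), sail (1), go (1) → 5
Total: 5 + 7 + 5 = 17

17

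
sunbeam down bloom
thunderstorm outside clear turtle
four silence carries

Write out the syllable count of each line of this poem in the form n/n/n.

Line 1: sunbeam(2) + down(1) + bloom(1) = 4
Line 2: thunderstorm(3) + outside(2) + clear(1) + turtle(2) = 8
Line 3: four(1) + silence(2) + carries(2) = 5

4/8/5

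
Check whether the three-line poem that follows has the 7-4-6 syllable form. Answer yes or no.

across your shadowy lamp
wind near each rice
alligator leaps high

Yes

Line 1: across(2) + your(1) + shadowy(3) + lamp(1) = 7 ✓
Line 2: wind(1) + near(1) + each(1) + rice(1) = 4 ✓
Line 3: alligator(4) + leaps(1) + high(1) = 6 ✓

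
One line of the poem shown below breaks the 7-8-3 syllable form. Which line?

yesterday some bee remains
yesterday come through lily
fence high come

Line 2

Line 1: yesterday(3) + some(1) + bee(1) + remains(2) = 7 ✓
Line 2: yesterday(3) + come(1) + through(1) + lily(2) = 7 (expected 8)
Line 3: fence(1) + high(1) + come(1) = 3 ✓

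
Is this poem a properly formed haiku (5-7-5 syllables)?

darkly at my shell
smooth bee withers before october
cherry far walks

No

Line 1: darkly(2) + at(1) + my(1) + shell(1) = 5 ✓
Line 2: smooth(1) + bee(1) + withers(2) + before(2) + october(3) = 9 (expected 7)
Line 3: cherry(2) + far(1) + walks(1) = 4 (expected 5)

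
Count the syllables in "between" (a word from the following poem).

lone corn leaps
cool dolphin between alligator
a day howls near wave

2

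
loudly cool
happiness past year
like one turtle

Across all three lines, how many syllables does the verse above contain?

Line 1: loudly (2), cool (1) → 3
Line 2: happiness (3), past (1), year (1) → 5
Line 3: like (1), one (1), turtle (2) → 4
Total: 3 + 5 + 4 = 12

12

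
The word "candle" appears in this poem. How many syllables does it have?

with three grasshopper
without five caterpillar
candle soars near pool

2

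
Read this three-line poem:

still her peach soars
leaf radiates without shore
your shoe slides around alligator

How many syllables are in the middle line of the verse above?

7

The middle line: leaf (1), radiates (3), without (2), shore (1) → 7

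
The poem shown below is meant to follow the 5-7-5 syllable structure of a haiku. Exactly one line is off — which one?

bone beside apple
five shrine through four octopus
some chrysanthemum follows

The third line

Line 1: bone (1), beside (2), apple (2) → 5 ✓
Line 2: five (1), shrine (1), through (1), four (1), octopus (3) → 7 ✓
Line 3: some (1), chrysanthemum (4), follows (2) → 7 (expected 5)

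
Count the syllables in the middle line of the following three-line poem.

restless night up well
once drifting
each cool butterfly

3

The middle line: once(1) + drifting(2) = 3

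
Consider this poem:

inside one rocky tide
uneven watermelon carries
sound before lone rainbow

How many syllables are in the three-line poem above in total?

Line 1: inside (2), one (1), rocky (2), tide (1) → 6
Line 2: uneven (3), watermelon (4), carries (2) → 9
Line 3: sound (1), before (2), lone (1), rainbow (2) → 6
Total: 6 + 9 + 6 = 21

21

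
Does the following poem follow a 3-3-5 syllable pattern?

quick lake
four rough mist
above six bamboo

No

Line 1: quick(1) + lake(1) = 2 (expected 3)
Line 2: four(1) + rough(1) + mist(1) = 3 ✓
Line 3: above(2) + six(1) + bamboo(2) = 5 ✓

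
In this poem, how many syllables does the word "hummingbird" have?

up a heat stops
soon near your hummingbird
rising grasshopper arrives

"hummingbird" has 3 syllables.

3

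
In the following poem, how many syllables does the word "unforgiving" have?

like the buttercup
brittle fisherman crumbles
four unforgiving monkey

4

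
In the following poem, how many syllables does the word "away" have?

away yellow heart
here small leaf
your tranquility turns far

"away" has 2 syllables.

2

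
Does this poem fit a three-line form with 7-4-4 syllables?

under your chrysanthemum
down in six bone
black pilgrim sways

Yes

Line 1: "under your chrysanthemum": 2+1+4 = 7 ✓
Line 2: "down in six bone": 1+1+1+1 = 4 ✓
Line 3: "black pilgrim sways": 1+2+1 = 4 ✓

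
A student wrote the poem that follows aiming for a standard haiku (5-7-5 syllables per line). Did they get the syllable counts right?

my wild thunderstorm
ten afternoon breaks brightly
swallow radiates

Line 1: "my wild thunderstorm": 1+1+3 = 5 ✓
Line 2: "ten afternoon breaks brightly": 1+3+1+2 = 7 ✓
Line 3: "swallow radiates": 2+3 = 5 ✓

Yes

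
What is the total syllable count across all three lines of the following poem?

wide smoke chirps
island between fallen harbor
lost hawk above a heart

17

Line 1: wide (1), smoke (1), chirps (1) → 3
Line 2: island (2), between (2), fallen (2), harbor (2) → 8
Line 3: lost (1), hawk (1), above (2), a (1), heart (1) → 6
Total: 3 + 8 + 6 = 17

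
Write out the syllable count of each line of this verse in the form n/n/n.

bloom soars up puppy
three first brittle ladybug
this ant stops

5/7/3

Line 1: "bloom soars up puppy": 1+1+1+2 = 5
Line 2: "three first brittle ladybug": 1+1+2+3 = 7
Line 3: "this ant stops": 1+1+1 = 3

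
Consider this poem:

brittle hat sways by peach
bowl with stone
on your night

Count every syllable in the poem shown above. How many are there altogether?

12

Line 1: brittle (2), hat (1), sways (1), by (1), peach (1) → 6
Line 2: bowl (1), with (1), stone (1) → 3
Line 3: on (1), your (1), night (1) → 3
Total: 6 + 3 + 3 = 12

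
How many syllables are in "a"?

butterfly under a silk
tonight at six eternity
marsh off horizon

1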